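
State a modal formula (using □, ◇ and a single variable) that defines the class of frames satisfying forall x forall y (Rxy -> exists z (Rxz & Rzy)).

□□q → □q

This is density; the standard corresponding axiom is C4: □□q → □q.
Suppose □□q→□q is valid. Take Rxy and set V(q)={w : xR²w}. Then □□q at x, so □q at x, so q at y, i.e. ∃z(Rxz∧Rzy).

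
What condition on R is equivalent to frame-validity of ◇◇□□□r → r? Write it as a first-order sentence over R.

This is a Sahlqvist (Geach-type) schema ◇^2□^3r → □^0◇^0r.
Minimal-valuation argument: fix x; take any y with xR^2y and any z with xR^0z. Set V(r) to the set of worlds R-reachable from y in exactly 3 steps. Then □^3r holds at y, so the antecedent holds at x; validity forces ◇^0r at z, giving a w with zR^0w and yR^3w.
First-order correspondent: ∀x ∀y (xR²y → ∃w (yR³w ∧ x = w)).

∀x ∀y (xR²y → ∃w (yR³w ∧ x = w))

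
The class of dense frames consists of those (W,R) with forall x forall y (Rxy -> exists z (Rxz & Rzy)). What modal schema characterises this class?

□□r → □r

A defining formula is □□r → □r (the C4 axiom).
Suppose □□r→□r is valid. Take Rxy and set V(r)={w : xR²w}. Then □□r at x, so □r at x, so r at y, i.e. ∃z(Rxz∧Rzy).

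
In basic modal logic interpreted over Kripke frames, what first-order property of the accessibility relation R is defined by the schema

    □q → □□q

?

Transitivity

Suppose □q→□□q is valid. Take Rxy, Ryz and set V(q)={w : Rxw}. Then □q at x, so □□q at x, so □q at y, so q at z, i.e. Rxz.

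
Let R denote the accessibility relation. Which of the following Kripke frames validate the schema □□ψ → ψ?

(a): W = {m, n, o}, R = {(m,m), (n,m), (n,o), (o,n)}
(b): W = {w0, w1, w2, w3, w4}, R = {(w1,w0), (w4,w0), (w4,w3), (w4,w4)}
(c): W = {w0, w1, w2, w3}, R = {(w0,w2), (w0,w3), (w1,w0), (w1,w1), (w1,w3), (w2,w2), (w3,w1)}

The schema corresponds to a generalized confluence (Geach) condition: ∀x ∃w (xR²w ∧ x = w).
(a): condition met.
(b): fails — at w0 but no w with w0R²w and w0=w.
(c): fails — at w0 but no w with w0R²w and w0=w.

(a)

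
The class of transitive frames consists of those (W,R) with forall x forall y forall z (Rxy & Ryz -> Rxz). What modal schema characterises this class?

□ψ → □□ψ

This is transitivity; the standard corresponding axiom is 4: □ψ → □□ψ.
Suppose □ψ→□□ψ is valid. Take Rxy, Ryz and set V(ψ)={w : Rxw}. Then □ψ at x, so □□ψ at x, so □ψ at y, so ψ at z, i.e. Rxz.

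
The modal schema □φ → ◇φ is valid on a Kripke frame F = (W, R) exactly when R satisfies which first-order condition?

Suppose □φ→◇φ is valid. At any x set V(φ)=W. Then □φ at x, so ◇φ at x, so x has a successor.
The converse is a direct semantic check.
So the correspondent is seriality.

Seriality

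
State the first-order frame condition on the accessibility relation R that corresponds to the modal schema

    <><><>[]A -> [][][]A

This is a Sahlqvist (Geach-type) schema ◇^3□^1A → □^3◇^0A.
Minimal-valuation argument: fix x; take any y with xR^3y and any z with xR^3z. Set V(A) to the set of worlds R-reachable from y in exactly 1 step. Then □^1A holds at y, so the antecedent holds at x; validity forces ◇^0A at z, giving a w with zR^0w and yR^1w.
First-order correspondent: forall x forall y forall z ((x R^3 y & x R^3 z) -> exists w (yRw & z = w)).

forall x forall y forall z ((x R^3 y & x R^3 z) -> exists w (yRw & z = w))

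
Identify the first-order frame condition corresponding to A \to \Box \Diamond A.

Suppose A→□◇A is valid. Take Rxy and set V(A)={x}. Then A at x, so □◇A at x, so ◇A at y, so some z with Ryz has A; z=x, i.e. Ryx.

symmetry: \forall x \forall y (Rxy \to Ryx)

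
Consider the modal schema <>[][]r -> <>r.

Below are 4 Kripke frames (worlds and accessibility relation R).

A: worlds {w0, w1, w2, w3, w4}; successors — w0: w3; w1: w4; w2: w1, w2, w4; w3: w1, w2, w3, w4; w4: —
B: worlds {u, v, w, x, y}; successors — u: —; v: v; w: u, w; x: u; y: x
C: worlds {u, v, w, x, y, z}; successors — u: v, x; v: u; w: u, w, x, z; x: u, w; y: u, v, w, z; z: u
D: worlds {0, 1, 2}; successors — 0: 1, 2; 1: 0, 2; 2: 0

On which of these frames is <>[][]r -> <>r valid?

C, D

The schema corresponds to a generalized confluence (Geach) condition: forall x forall y (xRy -> exists w (y R^2 w & xRw)).
A: fails — w1Rw4 but no w with w4R²w and w1Rw.
B: fails — wRu but no t with uR²t and wRt.
C: condition met.
D: condition met.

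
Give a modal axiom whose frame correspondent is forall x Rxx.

□s → s

The condition is reflexivity. The T schema □s → s defines it.
Suppose □s→s is valid. At any x set V(s)={w : Rxw}. Then □s holds at x, so s holds at x, i.e. Rxx.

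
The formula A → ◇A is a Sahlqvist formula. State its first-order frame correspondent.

Replacing A by ¬A and contraposing gives the equivalent schema □A → A.
Suppose □A→A is valid. At any x set V(A)={w : Rxw}. Then □A holds at x, so A holds at x, i.e. Rxx.

reflexivity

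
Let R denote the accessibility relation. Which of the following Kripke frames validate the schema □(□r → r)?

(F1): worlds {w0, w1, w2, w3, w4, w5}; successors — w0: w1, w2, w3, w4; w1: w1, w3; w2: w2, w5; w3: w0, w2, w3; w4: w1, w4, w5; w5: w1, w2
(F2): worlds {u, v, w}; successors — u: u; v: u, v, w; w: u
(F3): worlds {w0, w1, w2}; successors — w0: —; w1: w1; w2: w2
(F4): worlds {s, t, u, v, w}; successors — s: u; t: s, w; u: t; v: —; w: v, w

(F3)

The schema corresponds to shift-reflexivity: ∀x ∀y (Rxy → Ryy).
(F1): fails — Rw3w0 but not Rw0w0.
(F2): fails — Rvw but not Rww.
(F3): ✓.
(F4): fails — Rut but not Rtt.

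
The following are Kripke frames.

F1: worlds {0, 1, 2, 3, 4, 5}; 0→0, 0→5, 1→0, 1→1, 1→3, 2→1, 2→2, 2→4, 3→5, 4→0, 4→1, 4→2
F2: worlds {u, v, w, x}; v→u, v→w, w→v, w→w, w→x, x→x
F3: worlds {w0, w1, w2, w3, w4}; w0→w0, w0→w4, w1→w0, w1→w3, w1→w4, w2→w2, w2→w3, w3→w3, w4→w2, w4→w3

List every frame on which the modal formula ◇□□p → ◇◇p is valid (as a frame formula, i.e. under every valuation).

The schema corresponds to a generalized confluence (Geach) condition: ∀x ∀y (xRy → ∃w (yR²w ∧ xR²w)).
F1: fails — 0R5 but no w with 5R²w and 0R²w.
F2: fails — vRu but no t with uR²t and vR²t.
F3: holds.
Valid on: F3.

F3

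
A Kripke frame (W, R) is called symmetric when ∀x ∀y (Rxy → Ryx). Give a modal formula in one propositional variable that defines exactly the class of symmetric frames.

s → □◇s

The condition is symmetry. The B schema s → □◇s defines it.
Suppose s→□◇s is valid. Take Rxy and set V(s)={x}. Then s at x, so □◇s at x, so ◇s at y, so some z with Ryz has s; z=x, i.e. Ryx.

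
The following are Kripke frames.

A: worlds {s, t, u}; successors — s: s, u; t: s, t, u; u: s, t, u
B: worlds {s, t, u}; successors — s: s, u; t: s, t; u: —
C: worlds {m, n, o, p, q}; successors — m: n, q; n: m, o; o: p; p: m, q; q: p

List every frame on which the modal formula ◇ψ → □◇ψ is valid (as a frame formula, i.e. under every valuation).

This is the axiom for the Euclidean property; its first-order frame correspondent is ∀x ∀y ∀z (Rxy ∧ Rxz → Ryz).
A: fails — Rts and Rtt but not Rst.
B: fails — Rsu and Rsu but not Ruu.
C: fails — Rmq and Rmq but not Rqq.
Valid on no frame.

none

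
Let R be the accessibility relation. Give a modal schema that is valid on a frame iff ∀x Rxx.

The condition is reflexivity. The T schema □p → p defines it.
Suppose □p→p is valid. At any x set V(p)={w : Rxw}. Then □p holds at x, so p holds at x, i.e. Rxx.

□p → p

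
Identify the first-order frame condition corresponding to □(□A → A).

shift-reflexivity

Suppose □(□A→A) is valid. Take Rxy and set V(A)={w : Ryw}. Then at y, □A holds; since □(□A→A) at x, □A→A at y, so A at y, i.e. Ryy.
Conversely, on a frame with shift-reflexivity the schema holds at every world under every valuation.
So the correspondent is shift-reflexivity.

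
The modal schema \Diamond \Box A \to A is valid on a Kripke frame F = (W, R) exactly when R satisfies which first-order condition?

symmetry: \forall x \forall y (Rxy \to Ryx)

Replacing A by ¬A and contraposing gives the equivalent schema A → □◇A.
Suppose A→□◇A is valid. Take Rxy and set V(A)={x}. Then A at x, so □◇A at x, so ◇A at y, so some z with Ryz has A; z=x, i.e. Ryx.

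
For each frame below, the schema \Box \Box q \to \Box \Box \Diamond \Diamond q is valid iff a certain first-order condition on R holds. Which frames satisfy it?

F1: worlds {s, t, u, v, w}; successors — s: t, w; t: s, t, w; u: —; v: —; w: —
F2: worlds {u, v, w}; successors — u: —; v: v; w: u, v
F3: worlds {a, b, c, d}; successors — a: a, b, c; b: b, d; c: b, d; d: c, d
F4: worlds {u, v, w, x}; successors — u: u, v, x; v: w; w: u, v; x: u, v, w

This is the axiom for a generalized confluence (Geach) condition; its first-order frame correspondent is \forall x \forall z (x R^2 z \to \exists w (x R^2 w \wedge z R^2 w)).
F1: fails — sR²w but no w* with sR²w* and wR²w*.
F2: ✓.
F3: ✓.
F4: ✓.
Valid on: F2, F3, F4.

F2, F3, F4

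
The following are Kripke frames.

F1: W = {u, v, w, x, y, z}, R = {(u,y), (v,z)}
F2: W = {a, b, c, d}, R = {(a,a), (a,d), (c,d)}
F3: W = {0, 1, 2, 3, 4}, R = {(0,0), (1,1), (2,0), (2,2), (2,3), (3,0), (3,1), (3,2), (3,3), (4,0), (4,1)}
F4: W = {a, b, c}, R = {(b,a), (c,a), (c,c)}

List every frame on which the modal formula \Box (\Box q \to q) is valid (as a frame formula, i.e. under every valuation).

F3

The schema corresponds to shift-reflexivity: \forall x \forall y (Rxy \to Ryy).
F1: fails — Ruy but not Ryy.
F2: fails — Rad but not Rdd.
F3: holds.
F4: fails — Rca but not Raa.
Valid on: F3.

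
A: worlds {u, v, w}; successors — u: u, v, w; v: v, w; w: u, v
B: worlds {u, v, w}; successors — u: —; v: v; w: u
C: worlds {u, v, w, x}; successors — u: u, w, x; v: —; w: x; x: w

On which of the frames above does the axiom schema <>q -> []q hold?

Frame correspondent (Sahlqvist): forall x forall y forall z (Rxy & Rxz -> y = z) — i.e. partial functionality.
A: fails — u sees both u and v.
B: condition met.
C: fails — u sees both u and w.
Valid on: B.

B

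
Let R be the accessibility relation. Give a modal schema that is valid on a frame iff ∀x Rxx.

The condition is reflexivity. The T schema □q → q defines it.
Suppose □q→q is valid. At any x set V(q)={w : Rxw}. Then □q holds at x, so q holds at x, i.e. Rxx.

□q → q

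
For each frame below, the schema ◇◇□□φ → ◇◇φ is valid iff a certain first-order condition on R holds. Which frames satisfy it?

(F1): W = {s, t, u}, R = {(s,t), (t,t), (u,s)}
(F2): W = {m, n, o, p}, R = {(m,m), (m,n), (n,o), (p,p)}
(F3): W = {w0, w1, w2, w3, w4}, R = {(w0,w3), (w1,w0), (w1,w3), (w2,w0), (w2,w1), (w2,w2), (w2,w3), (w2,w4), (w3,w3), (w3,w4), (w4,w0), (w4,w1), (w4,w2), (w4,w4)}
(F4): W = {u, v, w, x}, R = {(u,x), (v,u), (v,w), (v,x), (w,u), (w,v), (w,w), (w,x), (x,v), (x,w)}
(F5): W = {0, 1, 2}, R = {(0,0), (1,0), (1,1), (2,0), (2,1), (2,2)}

(F1), (F3), (F4), (F5)

This is the axiom for a generalized confluence (Geach) condition; its first-order frame correspondent is ∀x ∀y (xR²y → ∃w (yR²w ∧ xR²w)).
(F1): holds.
(F2): fails — mR²n but no w with nR²w and mR²w.
(F3): holds.
(F4): holds.
(F5): holds.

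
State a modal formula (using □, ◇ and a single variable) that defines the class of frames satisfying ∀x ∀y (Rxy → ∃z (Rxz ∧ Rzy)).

□□s → □s

A defining formula is □□s → □s (the C4 axiom).
Suppose □□s→□s is valid. Take Rxy and set V(s)={w : xR²w}. Then □□s at x, so □s at x, so s at y, i.e. ∃z(Rxz∧Rzy).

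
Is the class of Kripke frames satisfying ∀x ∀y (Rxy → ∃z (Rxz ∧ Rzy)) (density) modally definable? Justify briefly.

Yes: it is density, defined by the C4 schema □□p → □p.

Yes, by □□p → □p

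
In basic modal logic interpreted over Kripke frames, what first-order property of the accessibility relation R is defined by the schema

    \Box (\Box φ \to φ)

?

shift-reflexivity

Suppose □(□φ→φ) is valid. Take Rxy and set V(φ)={w : Ryw}. Then at y, □φ holds; since □(□φ→φ) at x, □φ→φ at y, so φ at y, i.e. Ryy.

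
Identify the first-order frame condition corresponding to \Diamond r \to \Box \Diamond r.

Suppose ◇r→□◇r is valid. Take Rxy, Rxz and set V(r)={y}. Then ◇r at x, so □◇r at x, so ◇r at z, so some w with Rzw has r; w=y, i.e. Rzy. By symmetry of the argument, Ryz.

The Euclidean property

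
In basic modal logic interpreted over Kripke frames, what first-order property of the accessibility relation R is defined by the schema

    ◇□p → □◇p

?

convergence: ∀x ∀y ∀z (Rxy ∧ Rxz → ∃w (Ryw ∧ Rzw))

This is the .2 axiom.
It corresponds to convergence: ∀x ∀y ∀z (Rxy ∧ Rxz → ∃w (Ryw ∧ Rzw)).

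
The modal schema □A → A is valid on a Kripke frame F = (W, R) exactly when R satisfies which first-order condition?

reflexivity

Suppose □A→A is valid. At any x set V(A)={w : Rxw}. Then □A holds at x, so A holds at x, i.e. Rxx.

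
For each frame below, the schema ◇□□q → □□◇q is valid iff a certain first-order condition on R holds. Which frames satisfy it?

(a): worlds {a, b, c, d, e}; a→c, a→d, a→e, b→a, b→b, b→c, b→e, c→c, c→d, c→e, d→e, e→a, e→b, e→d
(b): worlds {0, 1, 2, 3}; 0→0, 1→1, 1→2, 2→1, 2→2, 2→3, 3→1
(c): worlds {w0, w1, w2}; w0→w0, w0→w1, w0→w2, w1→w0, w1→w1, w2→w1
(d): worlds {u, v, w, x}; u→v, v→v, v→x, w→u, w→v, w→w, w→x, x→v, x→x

(b), (c), (d)

The schema corresponds to a generalized confluence (Geach) condition: ∀x ∀y ∀z ((xRy ∧ xR²z) → ∃w (yR²w ∧ zRw)).
(a): fails — aRd, aR²d but no w with dR²w and dRw.
(b): condition met.
(c): condition met.
(d): condition met.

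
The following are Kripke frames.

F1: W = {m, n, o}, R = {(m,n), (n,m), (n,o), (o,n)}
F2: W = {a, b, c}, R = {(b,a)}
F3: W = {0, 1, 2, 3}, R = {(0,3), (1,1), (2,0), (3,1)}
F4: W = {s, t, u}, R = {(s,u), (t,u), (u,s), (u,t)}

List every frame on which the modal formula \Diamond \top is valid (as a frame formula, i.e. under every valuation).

The schema corresponds to seriality: \forall x \exists y Rxy.
F1: condition met.
F2: fails — world a has no successor.
F3: condition met.
F4: condition met.

F1, F3, F4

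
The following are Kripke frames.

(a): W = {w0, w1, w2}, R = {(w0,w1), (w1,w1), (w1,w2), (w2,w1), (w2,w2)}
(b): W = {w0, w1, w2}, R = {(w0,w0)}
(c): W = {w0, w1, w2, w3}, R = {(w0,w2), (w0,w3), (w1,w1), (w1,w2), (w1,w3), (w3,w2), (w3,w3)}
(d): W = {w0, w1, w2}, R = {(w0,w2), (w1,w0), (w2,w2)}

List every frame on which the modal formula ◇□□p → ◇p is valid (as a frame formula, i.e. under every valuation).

(a), (b)

Frame correspondent (Sahlqvist): ∀x ∀y (xRy → ∃w (yR²w ∧ xRw)) — i.e. a generalized confluence (Geach) condition.
(a): ✓.
(b): ✓.
(c): fails — w0Rw2 but no w with w2R²w and w0Rw.
(d): fails — w1Rw0 but no w with w0R²w and w1Rw.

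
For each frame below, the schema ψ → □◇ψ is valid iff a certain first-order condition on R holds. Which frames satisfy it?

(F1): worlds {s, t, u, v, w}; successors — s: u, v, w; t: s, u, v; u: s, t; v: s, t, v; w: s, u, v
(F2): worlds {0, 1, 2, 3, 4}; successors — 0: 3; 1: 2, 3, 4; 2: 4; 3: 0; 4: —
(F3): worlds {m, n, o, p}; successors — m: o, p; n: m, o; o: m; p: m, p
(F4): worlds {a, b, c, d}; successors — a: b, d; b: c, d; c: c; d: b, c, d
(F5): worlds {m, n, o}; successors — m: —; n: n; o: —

The schema corresponds to symmetry: ∀x ∀y (Rxy → Ryx).
(F1): fails — Rwu but not Ruw.
(F2): fails — R12 but not R21.
(F3): fails — Rno but not Ron.
(F4): fails — Rbc but not Rcb.
(F5): satisfies the condition.

(F5)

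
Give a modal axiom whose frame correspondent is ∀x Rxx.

A defining formula is □s → s (the T axiom).
Suppose □s→s is valid. At any x set V(s)={w : Rxw}. Then □s holds at x, so s holds at x, i.e. Rxx.

□s → s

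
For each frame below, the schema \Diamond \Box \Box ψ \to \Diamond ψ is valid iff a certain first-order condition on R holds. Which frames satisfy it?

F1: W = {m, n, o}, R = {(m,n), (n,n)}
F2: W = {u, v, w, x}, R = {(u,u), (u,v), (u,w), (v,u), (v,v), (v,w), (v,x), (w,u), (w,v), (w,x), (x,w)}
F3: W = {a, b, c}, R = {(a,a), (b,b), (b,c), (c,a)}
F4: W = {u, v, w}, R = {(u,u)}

The schema corresponds to a generalized confluence (Geach) condition: \forall x \forall y (xRy \to \exists w (y R^2 w \wedge xRw)).
F1: satisfies the condition.
F2: satisfies the condition.
F3: fails — bRc but no w with cR²w and bRw.
F4: satisfies the condition.
Valid on: F1, F2, F4.

F1, F2, F4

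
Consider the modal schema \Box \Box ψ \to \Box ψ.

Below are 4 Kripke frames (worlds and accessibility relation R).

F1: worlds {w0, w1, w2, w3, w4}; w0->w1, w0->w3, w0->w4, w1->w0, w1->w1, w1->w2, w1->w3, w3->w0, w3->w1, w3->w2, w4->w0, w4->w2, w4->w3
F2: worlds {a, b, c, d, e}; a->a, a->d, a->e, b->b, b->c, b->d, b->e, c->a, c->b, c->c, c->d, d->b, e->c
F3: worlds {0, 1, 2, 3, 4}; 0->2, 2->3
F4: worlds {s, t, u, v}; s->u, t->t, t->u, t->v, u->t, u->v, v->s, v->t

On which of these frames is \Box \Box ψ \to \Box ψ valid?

Frame correspondent (Sahlqvist): \forall x \forall y (Rxy \to \exists z (Rxz \wedge Rzy)) — i.e. density.
F1: fails — Rw0w4 but no z with Rw0z and Rzw4.
F2: condition met.
F3: fails — R23 but no z with R2z and Rz3.
F4: fails — Rvs but no z with Rvz and Rzs.
Valid on: F2.

F2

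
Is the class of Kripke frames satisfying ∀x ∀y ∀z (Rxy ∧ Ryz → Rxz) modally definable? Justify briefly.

Yes, by □p → □□p

This is a Sahlqvist condition; the 4 axiom □p → □□p defines it.
Suppose □p→□□p is valid. Take Rxy, Ryz and set V(p)={w : Rxw}. Then □p at x, so □□p at x, so □p at y, so p at z, i.e. Rxz.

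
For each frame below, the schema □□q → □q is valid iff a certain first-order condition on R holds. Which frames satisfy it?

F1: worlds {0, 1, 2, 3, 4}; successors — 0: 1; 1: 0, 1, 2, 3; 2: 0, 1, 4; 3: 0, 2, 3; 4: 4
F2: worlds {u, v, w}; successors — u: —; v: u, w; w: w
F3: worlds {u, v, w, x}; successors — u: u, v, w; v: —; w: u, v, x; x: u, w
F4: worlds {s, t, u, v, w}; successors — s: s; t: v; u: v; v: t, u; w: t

This is the axiom for density; its first-order frame correspondent is ∀x ∀y (Rxy → ∃z (Rxz ∧ Rzy)).
F1: holds.
F2: fails — Rvu but no z with Rvz and Rzu.
F3: fails — Rwx but no z with Rwz and Rzx.
F4: fails — Ruv but no z with Ruz and Rzv.

F1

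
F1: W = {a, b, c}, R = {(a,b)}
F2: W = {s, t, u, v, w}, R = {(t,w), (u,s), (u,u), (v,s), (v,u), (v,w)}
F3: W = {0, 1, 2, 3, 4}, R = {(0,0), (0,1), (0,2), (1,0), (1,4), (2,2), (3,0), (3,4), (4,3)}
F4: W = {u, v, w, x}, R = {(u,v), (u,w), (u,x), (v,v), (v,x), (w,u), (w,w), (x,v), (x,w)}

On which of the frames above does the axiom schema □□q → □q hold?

This is the axiom for density; its first-order frame correspondent is ∀x ∀y (Rxy → ∃z (Rxz ∧ Rzy)).
F1: fails — Rab but no z with Raz and Rzb.
F2: fails — Rvw but no z with Rvz and Rzw.
F3: fails — R34 but no z with R3z and Rz4.
F4: satisfies the condition.
Valid on: F4.

F4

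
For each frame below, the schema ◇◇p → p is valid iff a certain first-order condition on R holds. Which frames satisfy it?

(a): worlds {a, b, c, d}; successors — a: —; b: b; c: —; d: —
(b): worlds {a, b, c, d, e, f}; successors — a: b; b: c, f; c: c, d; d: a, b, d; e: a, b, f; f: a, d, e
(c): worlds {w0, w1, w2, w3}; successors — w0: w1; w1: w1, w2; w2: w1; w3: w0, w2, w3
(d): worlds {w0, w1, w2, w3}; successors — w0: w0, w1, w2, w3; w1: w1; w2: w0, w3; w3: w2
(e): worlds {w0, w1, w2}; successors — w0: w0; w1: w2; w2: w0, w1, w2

(a)

Frame correspondent (Sahlqvist): ∀x ∀y (xR²y → ∃w (y = w ∧ x = w)) — i.e. a generalized confluence (Geach) condition.
(a): condition met.
(b): fails — aR²c but c ≠ a.
(c): fails — w0R²w1 but w1 ≠ w0.
(d): fails — w0R²w1 but w1 ≠ w0.
(e): fails — w1R²w0 but w0 ≠ w1.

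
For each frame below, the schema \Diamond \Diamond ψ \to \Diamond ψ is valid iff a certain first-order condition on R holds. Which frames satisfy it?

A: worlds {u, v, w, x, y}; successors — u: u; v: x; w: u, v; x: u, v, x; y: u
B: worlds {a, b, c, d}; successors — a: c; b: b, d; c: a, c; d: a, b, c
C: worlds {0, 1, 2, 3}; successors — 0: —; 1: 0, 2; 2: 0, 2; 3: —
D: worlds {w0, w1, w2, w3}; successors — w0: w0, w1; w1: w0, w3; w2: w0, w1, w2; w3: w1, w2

Frame correspondent (Sahlqvist): \forall x \forall y \forall z (Rxy \wedge Ryz \to Rxz) — i.e. transitivity.
A: fails — Rvx and Rxu but not Rvu.
B: fails — Rdb and Rbd but not Rdd.
C: holds.
D: fails — Rw1w0 and Rw0w1 but not Rw1w1.
Valid on: C.

C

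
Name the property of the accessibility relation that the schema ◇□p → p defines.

symmetry

This is a form of the B axiom.
Its frame correspondent is symmetry — ∀x ∀y (Rxy → Ryx).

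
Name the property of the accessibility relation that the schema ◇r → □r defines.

This schema is the CD axiom.
It corresponds to partial functionality: ∀x ∀y ∀z (Rxy ∧ Rxz → y = z).

Partial functionality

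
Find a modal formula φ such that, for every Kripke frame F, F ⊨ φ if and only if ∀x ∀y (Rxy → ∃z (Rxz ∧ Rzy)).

□□r → □r

This is density; the standard corresponding axiom is C4: □□r → □r.
Suppose □□r→□r is valid. Take Rxy and set V(r)={w : xR²w}. Then □□r at x, so □r at x, so r at y, i.e. ∃z(Rxz∧Rzy).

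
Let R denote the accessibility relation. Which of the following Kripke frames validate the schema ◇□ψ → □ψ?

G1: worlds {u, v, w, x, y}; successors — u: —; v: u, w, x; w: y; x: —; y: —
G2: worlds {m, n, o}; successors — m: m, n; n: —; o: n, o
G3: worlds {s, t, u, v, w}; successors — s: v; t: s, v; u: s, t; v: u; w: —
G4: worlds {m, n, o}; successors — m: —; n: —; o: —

This is the axiom for the Euclidean property; its first-order frame correspondent is ∀x ∀y ∀z (Rxy ∧ Rxz → Ryz).
G1: fails — Rvu and Rvu but not Ruu.
G2: fails — Rmn and Rmn but not Rnn.
G3: fails — Rsv and Rsv but not Rvv.
G4: holds.
Valid on: G4.

G4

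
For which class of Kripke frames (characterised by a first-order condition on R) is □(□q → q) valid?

This schema is the T□ axiom.
It corresponds to shift-reflexivity: ∀x ∀y (Rxy → Ryy).

shift-reflexivity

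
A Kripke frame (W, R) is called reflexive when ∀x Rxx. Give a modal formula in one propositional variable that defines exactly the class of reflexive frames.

A defining formula is □p → p (the T axiom).
Suppose □p→p is valid. At any x set V(p)={w : Rxw}. Then □p holds at x, so p holds at x, i.e. Rxx.

□p → p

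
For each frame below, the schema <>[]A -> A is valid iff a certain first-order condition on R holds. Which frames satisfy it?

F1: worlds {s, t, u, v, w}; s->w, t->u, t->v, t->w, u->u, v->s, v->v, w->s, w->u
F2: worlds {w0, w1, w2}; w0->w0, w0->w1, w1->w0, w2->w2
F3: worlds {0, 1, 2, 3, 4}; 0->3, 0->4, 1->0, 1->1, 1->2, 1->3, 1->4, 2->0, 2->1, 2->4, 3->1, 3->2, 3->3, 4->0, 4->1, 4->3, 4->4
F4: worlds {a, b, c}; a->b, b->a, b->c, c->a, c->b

The schema corresponds to a generalized confluence (Geach) condition: forall x forall y (xRy -> exists w (yRw & x = w)).
F1: fails — tRu but no w* with uRw* and t=w*.
F2: satisfies the condition.
F3: fails — 0R3 but no w with 3Rw and 0=w.
F4: fails — cRa but no w with aRw and c=w.

F2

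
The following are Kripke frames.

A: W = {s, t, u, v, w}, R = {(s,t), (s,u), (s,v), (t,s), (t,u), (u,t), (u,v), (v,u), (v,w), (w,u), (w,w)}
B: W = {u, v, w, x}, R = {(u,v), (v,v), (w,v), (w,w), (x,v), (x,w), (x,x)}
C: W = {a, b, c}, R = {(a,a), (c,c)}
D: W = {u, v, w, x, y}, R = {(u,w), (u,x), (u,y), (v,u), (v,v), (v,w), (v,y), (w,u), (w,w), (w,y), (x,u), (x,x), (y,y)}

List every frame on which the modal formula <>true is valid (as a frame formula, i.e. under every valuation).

A, B, D

The schema corresponds to seriality: forall x exists y Rxy.
A: satisfies the condition.
B: satisfies the condition.
C: fails — world b has no successor.
D: satisfies the condition.
Valid on: A, B, D.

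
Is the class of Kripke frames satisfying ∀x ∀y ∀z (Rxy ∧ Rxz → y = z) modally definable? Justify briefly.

Yes, by ◇p → □p

Yes: it is partial functionality, defined by the CD schema ◇p → □p.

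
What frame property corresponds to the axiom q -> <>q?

Replacing q by ¬q and contraposing gives the equivalent schema □q → q.
Suppose □q→q is valid. At any x set V(q)={w : Rxw}. Then □q holds at x, so q holds at x, i.e. Rxx.

reflexivity: forall x Rxx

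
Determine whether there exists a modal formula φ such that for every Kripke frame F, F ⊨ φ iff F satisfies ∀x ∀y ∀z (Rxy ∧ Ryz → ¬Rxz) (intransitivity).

If a class were modally definable it would be closed under surjective bounded morphisms (Goldblatt–Thomason).
The 3-cycle (worlds a,b,c with a→b→c→a) is intransitive. Mapping every world to a single reflexive point • is a surjective bounded morphism; the reflexive point is not intransitive (R••∧R•• but R••).
So the class is not modally definable.

No — not modally definable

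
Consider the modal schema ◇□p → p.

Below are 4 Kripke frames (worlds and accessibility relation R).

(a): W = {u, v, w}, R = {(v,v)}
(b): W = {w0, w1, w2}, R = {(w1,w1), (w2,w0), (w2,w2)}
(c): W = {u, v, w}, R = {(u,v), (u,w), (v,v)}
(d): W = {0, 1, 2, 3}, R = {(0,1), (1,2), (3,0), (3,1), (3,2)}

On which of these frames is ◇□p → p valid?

(a)

The schema corresponds to symmetry: ∀x ∀y (Rxy → Ryx).
(a): holds.
(b): fails — Rw2w0 but not Rw0w2.
(c): fails — Ruv but not Rvu.
(d): fails — R32 but not R23.
Valid on: (a).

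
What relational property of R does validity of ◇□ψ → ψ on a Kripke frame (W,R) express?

symmetry

This is frame-equivalent to ψ → □◇ψ (substitute ¬ψ for ψ and contrapose).
Suppose ψ→□◇ψ is valid. Take Rxy and set V(ψ)={x}. Then ψ at x, so □◇ψ at x, so ◇ψ at y, so some z with Ryz has ψ; z=x, i.e. Ryx.
The converse is a direct semantic check.
So the correspondent is symmetry.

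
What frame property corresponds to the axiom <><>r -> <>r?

This is frame-equivalent to □r → □□r (substitute ¬r for r and contrapose).
Suppose □r→□□r is valid. Take Rxy, Ryz and set V(r)={w : Rxw}. Then □r at x, so □□r at x, so □r at y, so r at z, i.e. Rxz.

transitivity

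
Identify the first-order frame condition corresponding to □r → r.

Suppose □r→r is valid. At any x set V(r)={w : Rxw}. Then □r holds at x, so r holds at x, i.e. Rxx.
Conversely, on a frame with reflexivity the schema holds at every world under every valuation.
Frame condition: ∀x Rxx.

Reflexivity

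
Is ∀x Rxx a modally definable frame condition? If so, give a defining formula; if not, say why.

The condition is reflexivity. A defining modal formula is □r → r.

Yes, by □r → r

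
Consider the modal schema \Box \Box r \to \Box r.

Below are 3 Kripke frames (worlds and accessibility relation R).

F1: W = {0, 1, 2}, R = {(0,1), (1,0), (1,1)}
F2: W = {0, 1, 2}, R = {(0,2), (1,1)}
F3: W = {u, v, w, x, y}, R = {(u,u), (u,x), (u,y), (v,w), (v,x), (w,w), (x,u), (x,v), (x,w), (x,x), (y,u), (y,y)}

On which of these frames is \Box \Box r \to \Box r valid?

This is the axiom for density; its first-order frame correspondent is \forall x \forall y (Rxy \to \exists z (Rxz \wedge Rzy)).
F1: condition met.
F2: fails — R02 but no z with R0z and Rz2.
F3: condition met.
Valid on: F1, F3.

F1, F3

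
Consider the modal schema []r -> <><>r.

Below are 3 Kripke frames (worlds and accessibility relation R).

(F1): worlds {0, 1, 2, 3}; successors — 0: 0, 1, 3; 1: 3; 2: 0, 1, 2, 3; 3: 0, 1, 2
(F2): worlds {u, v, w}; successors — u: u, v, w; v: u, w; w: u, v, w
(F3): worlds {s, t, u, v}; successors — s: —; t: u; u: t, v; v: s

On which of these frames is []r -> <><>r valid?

(F2)

The schema corresponds to a generalized confluence (Geach) condition: forall x exists w (xRw & x R^2 w).
(F1): fails — at 1 but no w with 1Rw and 1R²w.
(F2): holds.
(F3): fails — at s but no w with sRw and sR²w.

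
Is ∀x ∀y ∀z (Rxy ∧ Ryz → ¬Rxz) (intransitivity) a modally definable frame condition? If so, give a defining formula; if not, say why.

No

Modal frame validity is preserved under surjective bounded morphisms.
The 3-cycle (worlds w0,w1,w2 with w0→w1→w2→w0) is intransitive. Mapping every world to a single reflexive point • is a surjective bounded morphism; the reflexive point is not intransitive (R••∧R•• but R••).
So no modal formula (or set of formulas) defines exactly the intransitive frames.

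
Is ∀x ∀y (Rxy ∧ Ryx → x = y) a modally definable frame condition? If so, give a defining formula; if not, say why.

No

Any modally definable frame class is closed under surjective bounded morphisms.
The 6-cycle (worlds 0,1,2,3,4,5 with 0→1→2→3→4→5→0) is antisymmetric. Sending even-indexed worlds to s and odd-indexed worlds to t is a surjective bounded morphism onto the two-world frame with s↔t, which is not antisymmetric.
Hence antisymmetry is not modally definable.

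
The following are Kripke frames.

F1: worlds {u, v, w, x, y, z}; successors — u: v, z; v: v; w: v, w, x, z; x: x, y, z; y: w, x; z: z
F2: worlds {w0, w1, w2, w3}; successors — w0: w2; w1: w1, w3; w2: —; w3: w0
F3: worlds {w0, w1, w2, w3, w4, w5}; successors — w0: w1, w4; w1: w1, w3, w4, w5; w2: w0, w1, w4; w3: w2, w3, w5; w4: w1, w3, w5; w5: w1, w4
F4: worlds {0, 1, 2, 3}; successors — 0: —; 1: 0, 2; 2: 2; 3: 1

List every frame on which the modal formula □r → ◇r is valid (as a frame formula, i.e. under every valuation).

Frame correspondent (Sahlqvist): ∀x ∃y Rxy — i.e. seriality.
F1: satisfies the condition.
F2: fails — world w2 has no successor.
F3: satisfies the condition.
F4: fails — world 0 has no successor.
Valid on: F1, F3.

F1, F3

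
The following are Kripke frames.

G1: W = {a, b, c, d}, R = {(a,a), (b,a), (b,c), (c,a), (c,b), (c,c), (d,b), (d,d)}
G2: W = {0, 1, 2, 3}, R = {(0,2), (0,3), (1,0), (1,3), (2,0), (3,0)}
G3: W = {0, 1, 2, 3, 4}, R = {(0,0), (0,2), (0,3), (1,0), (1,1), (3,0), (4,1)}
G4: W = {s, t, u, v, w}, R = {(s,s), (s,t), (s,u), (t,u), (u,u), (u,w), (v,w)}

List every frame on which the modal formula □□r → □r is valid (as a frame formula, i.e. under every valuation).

G1, G3

Frame correspondent (Sahlqvist): ∀x ∀y (Rxy → ∃z (Rxz ∧ Rzy)) — i.e. density.
G1: ✓.
G2: fails — R02 but no z with R0z and Rz2.
G3: ✓.
G4: fails — Rvw but no z with Rvz and Rzw.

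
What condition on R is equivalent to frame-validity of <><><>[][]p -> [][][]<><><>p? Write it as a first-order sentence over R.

forall x forall y forall z ((x R^3 y & x R^3 z) -> exists w (y R^2 w & z R^3 w))

This is a Sahlqvist (Geach-type) schema ◇^3□^2p → □^3◇^3p.
First-order correspondent: forall x forall y forall z ((x R^3 y & x R^3 z) -> exists w (y R^2 w & z R^3 w)).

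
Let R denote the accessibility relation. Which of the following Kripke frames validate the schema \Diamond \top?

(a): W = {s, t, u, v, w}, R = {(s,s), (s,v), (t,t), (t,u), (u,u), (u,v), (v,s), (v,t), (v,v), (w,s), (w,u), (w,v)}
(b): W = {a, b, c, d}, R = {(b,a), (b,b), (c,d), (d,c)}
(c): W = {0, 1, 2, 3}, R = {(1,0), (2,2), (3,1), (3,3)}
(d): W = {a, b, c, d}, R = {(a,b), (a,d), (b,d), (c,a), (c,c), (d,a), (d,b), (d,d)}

(a), (d)

Frame correspondent (Sahlqvist): \forall x \exists y Rxy — i.e. seriality.
(a): holds.
(b): fails — world a has no successor.
(c): fails — world 0 has no successor.
(d): holds.
Valid on: (a), (d).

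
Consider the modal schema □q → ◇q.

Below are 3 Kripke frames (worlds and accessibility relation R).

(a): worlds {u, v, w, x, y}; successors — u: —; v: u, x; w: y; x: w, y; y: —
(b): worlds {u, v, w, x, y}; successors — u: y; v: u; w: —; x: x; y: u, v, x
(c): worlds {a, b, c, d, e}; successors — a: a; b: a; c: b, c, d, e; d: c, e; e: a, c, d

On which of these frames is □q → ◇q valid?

(c)

The schema corresponds to seriality: ∀x ∃y Rxy.
(a): fails — world u has no successor.
(b): fails — world w has no successor.
(c): satisfies the condition.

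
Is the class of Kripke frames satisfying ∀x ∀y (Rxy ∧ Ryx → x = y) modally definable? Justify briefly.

Not modally definable

Modal frame validity is preserved under surjective bounded morphisms.
The 6-cycle (worlds a,b,c,d,e,f with a→b→c→d→e→f→a) is antisymmetric. Sending even-indexed worlds to • and odd-indexed worlds to ∘ is a surjective bounded morphism onto the two-world frame with •↔∘, which is not antisymmetric.
Hence antisymmetry is not modally definable.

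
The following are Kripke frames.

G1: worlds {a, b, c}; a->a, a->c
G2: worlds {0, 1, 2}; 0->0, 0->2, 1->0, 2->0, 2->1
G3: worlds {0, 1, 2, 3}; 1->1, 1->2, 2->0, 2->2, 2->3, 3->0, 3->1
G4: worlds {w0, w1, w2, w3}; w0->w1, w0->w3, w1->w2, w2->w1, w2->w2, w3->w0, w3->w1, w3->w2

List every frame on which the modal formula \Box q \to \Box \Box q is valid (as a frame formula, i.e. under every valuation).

G1

The schema corresponds to transitivity: \forall x \forall y \forall z (Rxy \wedge Ryz \to Rxz).
G1: satisfies the condition.
G2: fails — R10 and R02 but not R12.
G3: fails — R31 and R12 but not R32.
G4: fails — Rw1w2 and Rw2w1 but not Rw1w1.
Valid on: G1.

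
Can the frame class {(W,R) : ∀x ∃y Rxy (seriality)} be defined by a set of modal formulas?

Yes: it is seriality, defined by the D schema □q → ◇q.

Yes — defined by □q → ◇q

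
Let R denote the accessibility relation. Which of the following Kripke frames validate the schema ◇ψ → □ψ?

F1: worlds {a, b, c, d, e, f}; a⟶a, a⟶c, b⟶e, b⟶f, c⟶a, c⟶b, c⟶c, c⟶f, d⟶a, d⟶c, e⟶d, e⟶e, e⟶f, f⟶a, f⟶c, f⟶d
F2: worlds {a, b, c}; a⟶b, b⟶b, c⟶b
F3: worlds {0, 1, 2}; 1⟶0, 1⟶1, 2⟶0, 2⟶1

Frame correspondent (Sahlqvist): ∀x ∀y ∀z (Rxy ∧ Rxz → y = z) — i.e. partial functionality.
F1: fails — a sees both a and c.
F2: satisfies the condition.
F3: fails — 1 sees both 0 and 1.

F2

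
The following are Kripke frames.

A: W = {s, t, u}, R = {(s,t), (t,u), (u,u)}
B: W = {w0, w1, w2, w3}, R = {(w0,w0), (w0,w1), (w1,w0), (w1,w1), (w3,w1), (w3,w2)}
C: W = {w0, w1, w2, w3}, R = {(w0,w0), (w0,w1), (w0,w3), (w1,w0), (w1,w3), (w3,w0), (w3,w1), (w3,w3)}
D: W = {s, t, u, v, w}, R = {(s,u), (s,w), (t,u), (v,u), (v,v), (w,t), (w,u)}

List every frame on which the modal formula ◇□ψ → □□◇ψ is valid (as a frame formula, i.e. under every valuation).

A, C

The schema corresponds to a generalized confluence (Geach) condition: ∀x ∀y ∀z ((xRy ∧ xR²z) → ∃w (yRw ∧ zRw)).
A: ✓.
B: fails — w3Rw2, w3R²w0 but no w with w2Rw and w0Rw.
C: ✓.
D: fails — sRu, sR²t but no w* with uRw* and tRw*.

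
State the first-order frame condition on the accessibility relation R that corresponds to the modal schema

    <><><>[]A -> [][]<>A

This is a Sahlqvist (Geach-type) schema ◇^3□^1A → □^2◇^1A.
First-order correspondent: forall x forall y forall z ((x R^3 y & x R^2 z) -> exists w (yRw & zRw)).

forall x forall y forall z ((x R^3 y & x R^2 z) -> exists w (yRw & zRw))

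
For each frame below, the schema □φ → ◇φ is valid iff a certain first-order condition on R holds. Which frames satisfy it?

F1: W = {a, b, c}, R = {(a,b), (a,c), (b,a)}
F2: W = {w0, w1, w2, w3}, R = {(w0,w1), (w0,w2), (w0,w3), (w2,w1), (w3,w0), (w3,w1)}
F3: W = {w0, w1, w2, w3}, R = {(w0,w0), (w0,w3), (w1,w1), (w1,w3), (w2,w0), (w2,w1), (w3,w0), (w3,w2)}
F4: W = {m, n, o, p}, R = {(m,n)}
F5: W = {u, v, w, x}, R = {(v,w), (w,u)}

The schema corresponds to seriality: ∀x ∃y Rxy.
F1: fails — world c has no successor.
F2: fails — world w1 has no successor.
F3: satisfies the condition.
F4: fails — world n has no successor.
F5: fails — world u has no successor.
Valid on: F3.

F3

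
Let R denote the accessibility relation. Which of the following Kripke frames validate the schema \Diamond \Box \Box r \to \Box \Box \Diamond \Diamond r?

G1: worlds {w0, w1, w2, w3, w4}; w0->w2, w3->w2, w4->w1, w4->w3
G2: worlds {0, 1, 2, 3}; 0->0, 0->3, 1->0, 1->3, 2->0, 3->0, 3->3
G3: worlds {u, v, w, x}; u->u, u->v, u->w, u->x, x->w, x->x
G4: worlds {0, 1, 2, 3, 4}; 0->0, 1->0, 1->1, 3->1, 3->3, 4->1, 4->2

G2

The schema corresponds to a generalized confluence (Geach) condition: \forall x \forall y \forall z ((xRy \wedge x R^2 z) \to \exists w (y R^2 w \wedge z R^2 w)).
G1: fails — w4Rw1, w4R²w2 but no w with w1R²w and w2R²w.
G2: condition met.
G3: fails — uRu, uR²v but no t with uR²t and vR²t.
G4: fails — 4R2, 4R²0 but no w with 2R²w and 0R²w.
Valid on: G2.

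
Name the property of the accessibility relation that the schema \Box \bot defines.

□⊥ is valid iff no world has any successor (otherwise □⊥ fails at any world with one).
Conversely, any frame satisfying \forall x \forall y \neg Rxy validates the schema.
So the correspondent is emptiness of R.

emptiness of R: \forall x \forall y \neg Rxy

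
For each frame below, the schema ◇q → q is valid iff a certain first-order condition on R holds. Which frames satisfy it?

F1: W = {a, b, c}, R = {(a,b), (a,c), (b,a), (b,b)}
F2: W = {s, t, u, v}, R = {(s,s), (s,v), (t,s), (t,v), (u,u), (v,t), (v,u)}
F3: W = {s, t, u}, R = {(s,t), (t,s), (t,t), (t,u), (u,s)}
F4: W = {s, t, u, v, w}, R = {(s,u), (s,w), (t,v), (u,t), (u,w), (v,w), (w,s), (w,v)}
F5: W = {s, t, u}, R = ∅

Frame correspondent (Sahlqvist): ∀x ∀y (xRy → ∃w (y = w ∧ x = w)) — i.e. a generalized confluence (Geach) condition.
F1: fails — aRb but b ≠ a.
F2: fails — sRv but v ≠ s.
F3: fails — sRt but t ≠ s.
F4: fails — sRu but u ≠ s.
F5: holds.

F5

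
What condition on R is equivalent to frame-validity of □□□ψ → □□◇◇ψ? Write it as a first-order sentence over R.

∀x ∀z (xR²z → ∃w (xR³w ∧ zR²w))

This is a Sahlqvist (Geach-type) schema ◇^0□^3ψ → □^2◇^2ψ.
First-order correspondent: ∀x ∀z (xR²z → ∃w (xR³w ∧ zR²w)).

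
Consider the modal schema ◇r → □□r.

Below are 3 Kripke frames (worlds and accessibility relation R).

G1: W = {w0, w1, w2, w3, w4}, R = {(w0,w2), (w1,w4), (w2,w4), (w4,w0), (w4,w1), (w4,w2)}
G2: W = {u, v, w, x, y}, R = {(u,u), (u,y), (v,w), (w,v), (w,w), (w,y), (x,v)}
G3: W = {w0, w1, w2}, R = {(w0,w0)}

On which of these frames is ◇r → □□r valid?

The schema corresponds to a generalized confluence (Geach) condition: ∀x ∀y ∀z ((xRy ∧ xR²z) → ∃w (y = w ∧ z = w)).
G1: fails — w0Rw2, w0R²w4 but w2 ≠ w4.
G2: fails — uRu, uR²y but u ≠ y.
G3: condition met.

G3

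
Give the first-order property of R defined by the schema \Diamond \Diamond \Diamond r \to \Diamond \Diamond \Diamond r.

This is a Sahlqvist (Geach-type) schema ◇^3□^0r → □^0◇^3r.
Minimal-valuation argument: fix x; take any y with xR^3y and any z with xR^0z. Set V(r) to the set of worlds R-reachable from y in exactly 0 steps. Then □^0r holds at y, so the antecedent holds at x; validity forces ◇^3r at z, giving a w with zR^3w and yR^0w.
First-order correspondent: \forall x \forall y (x R^3 y \to \exists w (y = w \wedge x R^3 w)).

\forall x \forall y (x R^3 y \to \exists w (y = w \wedge x R^3 w))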